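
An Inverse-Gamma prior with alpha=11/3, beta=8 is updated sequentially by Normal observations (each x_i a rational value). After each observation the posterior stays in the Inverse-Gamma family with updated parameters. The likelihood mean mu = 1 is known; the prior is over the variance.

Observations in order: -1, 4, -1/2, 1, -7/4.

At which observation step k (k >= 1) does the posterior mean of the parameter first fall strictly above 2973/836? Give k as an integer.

obs 1: x=-1 → posterior Inverse-Gamma(25/6, 10)
obs 2: x=4 → posterior Inverse-Gamma(14/3, 29/2)
obs 3: x=-1/2 → posterior Inverse-Gamma(31/6, 125/8)
obs 4: x=1 → posterior Inverse-Gamma(17/3, 125/8)
obs 5: x=-7/4 → posterior Inverse-Gamma(37/6, 621/32)

k = 2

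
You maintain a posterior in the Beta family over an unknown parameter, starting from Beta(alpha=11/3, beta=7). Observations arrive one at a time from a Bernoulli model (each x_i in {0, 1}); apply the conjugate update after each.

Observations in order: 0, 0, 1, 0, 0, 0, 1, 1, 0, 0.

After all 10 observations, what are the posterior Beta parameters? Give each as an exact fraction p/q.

obs 1: x=0 → posterior Beta(11/3, 8)
obs 2: x=0 → posterior Beta(11/3, 9)
obs 3: x=1 → posterior Beta(14/3, 9)
obs 4: x=0 → posterior Beta(14/3, 10)
obs 5: x=0 → posterior Beta(14/3, 11)
obs 6: x=0 → posterior Beta(14/3, 12)
obs 7: x=1 → posterior Beta(17/3, 12)
obs 8: x=1 → posterior Beta(20/3, 12)
obs 9: x=0 → posterior Beta(20/3, 13)
obs 10: x=0 → posterior Beta(20/3, 14)

alpha=20/3, beta=14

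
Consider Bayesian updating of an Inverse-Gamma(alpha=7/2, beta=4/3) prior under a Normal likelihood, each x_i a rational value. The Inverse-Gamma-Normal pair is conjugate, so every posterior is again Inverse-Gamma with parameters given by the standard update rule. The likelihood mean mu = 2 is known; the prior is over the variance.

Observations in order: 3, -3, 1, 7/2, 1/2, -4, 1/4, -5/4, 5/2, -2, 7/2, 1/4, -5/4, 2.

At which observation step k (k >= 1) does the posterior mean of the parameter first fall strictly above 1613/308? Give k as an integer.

k = 6

obs 1: x=3 → posterior Inverse-Gamma(4, 11/6)
obs 2: x=-3 → posterior Inverse-Gamma(9/2, 43/3)
obs 3: x=1 → posterior Inverse-Gamma(5, 89/6)
obs 4: x=7/2 → posterior Inverse-Gamma(11/2, 383/24)
obs 5: x=1/2 → posterior Inverse-Gamma(6, 205/12)
obs 6: x=-4 → posterior Inverse-Gamma(13/2, 421/12)
obs 7: x=1/4 → posterior Inverse-Gamma(7, 3515/96)
obs 8: x=-5/4 → posterior Inverse-Gamma(15/2, 2011/48)
obs 9: x=5/2 → posterior Inverse-Gamma(8, 2017/48)
obs 10: x=-2 → posterior Inverse-Gamma(17/2, 2401/48)
obs 11: x=7/2 → posterior Inverse-Gamma(9, 2455/48)
obs 12: x=1/4 → posterior Inverse-Gamma(19/2, 5057/96)
obs 13: x=-5/4 → posterior Inverse-Gamma(10, 1391/24)
obs 14: x=2 → posterior Inverse-Gamma(21/2, 1391/24)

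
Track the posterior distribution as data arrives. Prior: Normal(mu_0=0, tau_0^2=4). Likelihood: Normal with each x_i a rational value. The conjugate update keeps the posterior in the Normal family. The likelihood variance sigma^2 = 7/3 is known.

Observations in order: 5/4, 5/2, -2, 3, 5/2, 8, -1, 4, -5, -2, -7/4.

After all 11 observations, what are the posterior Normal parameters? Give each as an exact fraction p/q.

obs 1: x=5/4 → posterior Normal(15/19, 28/19)
obs 2: x=5/2 → posterior Normal(45/31, 28/31)
obs 3: x=-2 → posterior Normal(21/43, 28/43)
obs 4: x=3 → posterior Normal(57/55, 28/55)
obs 5: x=5/2 → posterior Normal(87/67, 28/67)
obs 6: x=8 → posterior Normal(183/79, 28/79)
obs 7: x=-1 → posterior Normal(171/91, 4/13)
obs 8: x=4 → posterior Normal(219/103, 28/103)
obs 9: x=-5 → posterior Normal(159/115, 28/115)
obs 10: x=-2 → posterior Normal(135/127, 28/127)
obs 11: x=-7/4 → posterior Normal(114/139, 28/139)

mu_0=114/139, tau_0^2=28/139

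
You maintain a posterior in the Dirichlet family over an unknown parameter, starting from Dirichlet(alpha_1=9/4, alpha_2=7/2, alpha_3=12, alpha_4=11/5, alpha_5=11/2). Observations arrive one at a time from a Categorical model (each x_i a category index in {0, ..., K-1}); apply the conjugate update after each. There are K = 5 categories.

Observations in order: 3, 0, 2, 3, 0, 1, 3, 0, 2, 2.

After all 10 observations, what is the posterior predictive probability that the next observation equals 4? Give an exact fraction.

110/709

obs 1: x=3 → posterior Dirichlet(9/4, 7/2, 12, 16/5, 11/2)
obs 2: x=0 → posterior Dirichlet(13/4, 7/2, 12, 16/5, 11/2)
obs 3: x=2 → posterior Dirichlet(13/4, 7/2, 13, 16/5, 11/2)
obs 4: x=3 → posterior Dirichlet(13/4, 7/2, 13, 21/5, 11/2)
obs 5: x=0 → posterior Dirichlet(17/4, 7/2, 13, 21/5, 11/2)
obs 6: x=1 → posterior Dirichlet(17/4, 9/2, 13, 21/5, 11/2)
obs 7: x=3 → posterior Dirichlet(17/4, 9/2, 13, 26/5, 11/2)
obs 8: x=0 → posterior Dirichlet(21/4, 9/2, 13, 26/5, 11/2)
obs 9: x=2 → posterior Dirichlet(21/4, 9/2, 14, 26/5, 11/2)
obs 10: x=2 → posterior Dirichlet(21/4, 9/2, 15, 26/5, 11/2)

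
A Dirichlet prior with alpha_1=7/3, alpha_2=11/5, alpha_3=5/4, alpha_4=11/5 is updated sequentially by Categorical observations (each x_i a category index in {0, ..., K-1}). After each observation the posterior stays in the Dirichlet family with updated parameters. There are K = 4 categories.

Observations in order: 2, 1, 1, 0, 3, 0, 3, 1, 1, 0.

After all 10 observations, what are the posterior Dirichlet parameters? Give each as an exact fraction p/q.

alpha_1=16/3, alpha_2=31/5, alpha_3=9/4, alpha_4=21/5

obs 1: x=2 → posterior Dirichlet(7/3, 11/5, 9/4, 11/5)
obs 2: x=1 → posterior Dirichlet(7/3, 16/5, 9/4, 11/5)
obs 3: x=1 → posterior Dirichlet(7/3, 21/5, 9/4, 11/5)
obs 4: x=0 → posterior Dirichlet(10/3, 21/5, 9/4, 11/5)
obs 5: x=3 → posterior Dirichlet(10/3, 21/5, 9/4, 16/5)
obs 6: x=0 → posterior Dirichlet(13/3, 21/5, 9/4, 16/5)
obs 7: x=3 → posterior Dirichlet(13/3, 21/5, 9/4, 21/5)
obs 8: x=1 → posterior Dirichlet(13/3, 26/5, 9/4, 21/5)
obs 9: x=1 → posterior Dirichlet(13/3, 31/5, 9/4, 21/5)
obs 10: x=0 → posterior Dirichlet(16/3, 31/5, 9/4, 21/5)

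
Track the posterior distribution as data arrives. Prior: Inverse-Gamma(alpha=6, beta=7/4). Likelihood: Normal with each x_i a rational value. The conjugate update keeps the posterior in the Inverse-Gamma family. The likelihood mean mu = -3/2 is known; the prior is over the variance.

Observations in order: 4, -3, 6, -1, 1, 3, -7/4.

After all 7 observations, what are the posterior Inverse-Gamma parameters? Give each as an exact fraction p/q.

alpha=19/2, beta=1905/32

obs 1: x=4 → posterior Inverse-Gamma(13/2, 135/8)
obs 2: x=-3 → posterior Inverse-Gamma(7, 18)
obs 3: x=6 → posterior Inverse-Gamma(15/2, 369/8)
obs 4: x=-1 → posterior Inverse-Gamma(8, 185/4)
obs 5: x=1 → posterior Inverse-Gamma(17/2, 395/8)
obs 6: x=3 → posterior Inverse-Gamma(9, 119/2)
obs 7: x=-7/4 → posterior Inverse-Gamma(19/2, 1905/32)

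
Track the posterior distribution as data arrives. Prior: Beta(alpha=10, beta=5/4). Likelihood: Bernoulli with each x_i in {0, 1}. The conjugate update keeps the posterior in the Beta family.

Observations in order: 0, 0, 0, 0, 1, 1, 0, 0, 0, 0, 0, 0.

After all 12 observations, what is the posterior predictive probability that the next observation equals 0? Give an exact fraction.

15/31

obs 1: x=0 → posterior Beta(10, 9/4)
obs 2: x=0 → posterior Beta(10, 13/4)
obs 3: x=0 → posterior Beta(10, 17/4)
obs 4: x=0 → posterior Beta(10, 21/4)
obs 5: x=1 → posterior Beta(11, 21/4)
obs 6: x=1 → posterior Beta(12, 21/4)
obs 7: x=0 → posterior Beta(12, 25/4)
obs 8: x=0 → posterior Beta(12, 29/4)
obs 9: x=0 → posterior Beta(12, 33/4)
obs 10: x=0 → posterior Beta(12, 37/4)
obs 11: x=0 → posterior Beta(12, 41/4)
obs 12: x=0 → posterior Beta(12, 45/4)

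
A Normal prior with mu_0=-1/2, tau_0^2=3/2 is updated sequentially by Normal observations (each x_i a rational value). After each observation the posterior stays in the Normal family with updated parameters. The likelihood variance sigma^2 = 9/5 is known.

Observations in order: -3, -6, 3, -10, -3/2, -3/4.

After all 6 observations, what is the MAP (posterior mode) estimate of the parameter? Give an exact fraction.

obs 1: x=-3 → posterior Normal(-18/11, 9/11)
obs 2: x=-6 → posterior Normal(-3, 9/16)
obs 3: x=3 → posterior Normal(-11/7, 3/7)
obs 4: x=-10 → posterior Normal(-83/26, 9/26)
obs 5: x=-3/2 → posterior Normal(-181/62, 9/31)
obs 6: x=-3/4 → posterior Normal(-377/144, 1/4)

-377/144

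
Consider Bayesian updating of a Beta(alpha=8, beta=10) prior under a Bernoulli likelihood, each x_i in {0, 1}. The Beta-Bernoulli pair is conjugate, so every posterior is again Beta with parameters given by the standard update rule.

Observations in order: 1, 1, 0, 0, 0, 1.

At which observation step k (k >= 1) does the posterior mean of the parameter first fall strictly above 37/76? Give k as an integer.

k = 2

obs 1: x=1 → posterior Beta(9, 10)
obs 2: x=1 → posterior Beta(10, 10)
obs 3: x=0 → posterior Beta(10, 11)
obs 4: x=0 → posterior Beta(10, 12)
obs 5: x=0 → posterior Beta(10, 13)
obs 6: x=1 → posterior Beta(11, 13)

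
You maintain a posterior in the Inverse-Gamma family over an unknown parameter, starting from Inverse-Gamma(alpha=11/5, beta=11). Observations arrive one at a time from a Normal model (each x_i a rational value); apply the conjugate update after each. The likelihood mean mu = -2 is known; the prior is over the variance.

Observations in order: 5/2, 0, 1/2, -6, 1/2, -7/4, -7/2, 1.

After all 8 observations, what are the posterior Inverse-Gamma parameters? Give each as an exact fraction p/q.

alpha=31/5, beta=1377/32

obs 1: x=5/2 → posterior Inverse-Gamma(27/10, 169/8)
obs 2: x=0 → posterior Inverse-Gamma(16/5, 185/8)
obs 3: x=1/2 → posterior Inverse-Gamma(37/10, 105/4)
obs 4: x=-6 → posterior Inverse-Gamma(21/5, 137/4)
obs 5: x=1/2 → posterior Inverse-Gamma(47/10, 299/8)
obs 6: x=-7/4 → posterior Inverse-Gamma(26/5, 1197/32)
obs 7: x=-7/2 → posterior Inverse-Gamma(57/10, 1233/32)
obs 8: x=1 → posterior Inverse-Gamma(31/5, 1377/32)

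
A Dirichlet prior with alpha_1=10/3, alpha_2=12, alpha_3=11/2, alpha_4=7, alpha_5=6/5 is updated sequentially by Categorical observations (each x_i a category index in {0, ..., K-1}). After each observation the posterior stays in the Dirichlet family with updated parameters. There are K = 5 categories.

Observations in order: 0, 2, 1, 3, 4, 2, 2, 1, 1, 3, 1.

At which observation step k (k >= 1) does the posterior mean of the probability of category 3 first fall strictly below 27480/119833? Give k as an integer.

obs 1: x=0 → posterior Dirichlet(13/3, 12, 11/2, 7, 6/5)
obs 2: x=2 → posterior Dirichlet(13/3, 12, 13/2, 7, 6/5)
obs 3: x=1 → posterior Dirichlet(13/3, 13, 13/2, 7, 6/5)
obs 4: x=3 → posterior Dirichlet(13/3, 13, 13/2, 8, 6/5)
obs 5: x=4 → posterior Dirichlet(13/3, 13, 13/2, 8, 11/5)
obs 6: x=2 → posterior Dirichlet(13/3, 13, 15/2, 8, 11/5)
obs 7: x=2 → posterior Dirichlet(13/3, 13, 17/2, 8, 11/5)
obs 8: x=1 → posterior Dirichlet(13/3, 14, 17/2, 8, 11/5)
obs 9: x=1 → posterior Dirichlet(13/3, 15, 17/2, 8, 11/5)
obs 10: x=3 → posterior Dirichlet(13/3, 15, 17/2, 9, 11/5)
obs 11: x=1 → posterior Dirichlet(13/3, 16, 17/2, 9, 11/5)

k = 2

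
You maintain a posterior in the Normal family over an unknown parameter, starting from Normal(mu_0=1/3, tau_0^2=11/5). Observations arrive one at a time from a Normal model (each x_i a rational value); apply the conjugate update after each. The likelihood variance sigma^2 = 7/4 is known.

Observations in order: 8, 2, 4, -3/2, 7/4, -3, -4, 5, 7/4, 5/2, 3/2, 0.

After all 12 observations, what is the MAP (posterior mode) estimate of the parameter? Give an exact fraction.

2411/1689

obs 1: x=8 → posterior Normal(1091/237, 77/79)
obs 2: x=2 → posterior Normal(1355/369, 77/123)
obs 3: x=4 → posterior Normal(1883/501, 77/167)
obs 4: x=-3/2 → posterior Normal(1685/633, 77/211)
obs 5: x=7/4 → posterior Normal(1916/765, 77/255)
obs 6: x=-3 → posterior Normal(1520/897, 77/299)
obs 7: x=-4 → posterior Normal(992/1029, 11/49)
obs 8: x=5 → posterior Normal(1652/1161, 77/387)
obs 9: x=7/4 → posterior Normal(1883/1293, 77/431)
obs 10: x=5/2 → posterior Normal(2213/1425, 77/475)
obs 11: x=3/2 → posterior Normal(2411/1557, 77/519)
obs 12: x=0 → posterior Normal(2411/1689, 77/563)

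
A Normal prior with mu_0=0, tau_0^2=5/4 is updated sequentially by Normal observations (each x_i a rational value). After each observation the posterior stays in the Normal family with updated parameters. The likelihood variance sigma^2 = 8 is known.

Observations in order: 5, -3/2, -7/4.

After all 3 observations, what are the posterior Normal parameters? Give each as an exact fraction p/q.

mu_0=35/188, tau_0^2=40/47

obs 1: x=5 → posterior Normal(25/37, 40/37)
obs 2: x=-3/2 → posterior Normal(5/12, 20/21)
obs 3: x=-7/4 → posterior Normal(35/188, 40/47)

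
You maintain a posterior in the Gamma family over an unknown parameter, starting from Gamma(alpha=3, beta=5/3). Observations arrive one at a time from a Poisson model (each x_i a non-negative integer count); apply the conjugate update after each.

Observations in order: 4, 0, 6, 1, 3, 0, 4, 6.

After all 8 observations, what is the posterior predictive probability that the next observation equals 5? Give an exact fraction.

126058957953216664037505297136430782995558438057/1461501637330902918203684832716283019655932542976

obs 1: x=4 → posterior Gamma(7, 8/3)
obs 2: x=0 → posterior Gamma(7, 11/3)
obs 3: x=6 → posterior Gamma(13, 14/3)
obs 4: x=1 → posterior Gamma(14, 17/3)
obs 5: x=3 → posterior Gamma(17, 20/3)
obs 6: x=0 → posterior Gamma(17, 23/3)
obs 7: x=4 → posterior Gamma(21, 26/3)
obs 8: x=6 → posterior Gamma(27, 29/3)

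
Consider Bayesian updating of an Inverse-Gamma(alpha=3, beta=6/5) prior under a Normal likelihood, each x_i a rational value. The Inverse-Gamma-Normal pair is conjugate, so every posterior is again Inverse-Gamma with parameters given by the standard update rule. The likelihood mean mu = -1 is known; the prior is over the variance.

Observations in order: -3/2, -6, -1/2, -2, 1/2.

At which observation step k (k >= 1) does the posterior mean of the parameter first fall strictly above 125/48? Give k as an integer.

obs 1: x=-3/2 → posterior Inverse-Gamma(7/2, 53/40)
obs 2: x=-6 → posterior Inverse-Gamma(4, 553/40)
obs 3: x=-1/2 → posterior Inverse-Gamma(9/2, 279/20)
obs 4: x=-2 → posterior Inverse-Gamma(5, 289/20)
obs 5: x=1/2 → posterior Inverse-Gamma(11/2, 623/40)

k = 2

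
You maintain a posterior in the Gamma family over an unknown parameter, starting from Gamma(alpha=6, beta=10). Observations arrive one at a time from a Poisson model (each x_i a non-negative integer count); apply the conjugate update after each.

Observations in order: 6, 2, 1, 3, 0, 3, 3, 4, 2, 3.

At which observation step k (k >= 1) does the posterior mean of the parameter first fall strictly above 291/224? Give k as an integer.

k = 6

obs 1: x=6 → posterior Gamma(12, 11)
obs 2: x=2 → posterior Gamma(14, 12)
obs 3: x=1 → posterior Gamma(15, 13)
obs 4: x=3 → posterior Gamma(18, 14)
obs 5: x=0 → posterior Gamma(18, 15)
obs 6: x=3 → posterior Gamma(21, 16)
obs 7: x=3 → posterior Gamma(24, 17)
obs 8: x=4 → posterior Gamma(28, 18)
obs 9: x=2 → posterior Gamma(30, 19)
obs 10: x=3 → posterior Gamma(33, 20)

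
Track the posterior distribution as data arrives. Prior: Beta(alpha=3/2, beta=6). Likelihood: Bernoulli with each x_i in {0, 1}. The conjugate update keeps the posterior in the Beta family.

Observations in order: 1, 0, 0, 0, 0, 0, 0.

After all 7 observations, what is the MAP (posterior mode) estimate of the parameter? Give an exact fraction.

3/25

obs 1: x=1 → posterior Beta(5/2, 6)
obs 2: x=0 → posterior Beta(5/2, 7)
obs 3: x=0 → posterior Beta(5/2, 8)
obs 4: x=0 → posterior Beta(5/2, 9)
obs 5: x=0 → posterior Beta(5/2, 10)
obs 6: x=0 → posterior Beta(5/2, 11)
obs 7: x=0 → posterior Beta(5/2, 12)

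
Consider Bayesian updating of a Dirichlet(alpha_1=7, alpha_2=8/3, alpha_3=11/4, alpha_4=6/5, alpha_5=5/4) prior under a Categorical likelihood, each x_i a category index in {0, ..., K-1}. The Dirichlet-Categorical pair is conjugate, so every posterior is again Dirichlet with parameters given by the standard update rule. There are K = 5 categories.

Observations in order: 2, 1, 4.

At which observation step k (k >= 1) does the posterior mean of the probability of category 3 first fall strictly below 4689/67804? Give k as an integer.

obs 1: x=2 → posterior Dirichlet(7, 8/3, 15/4, 6/5, 5/4)
obs 2: x=1 → posterior Dirichlet(7, 11/3, 15/4, 6/5, 5/4)
obs 3: x=4 → posterior Dirichlet(7, 11/3, 15/4, 6/5, 9/4)

k = 3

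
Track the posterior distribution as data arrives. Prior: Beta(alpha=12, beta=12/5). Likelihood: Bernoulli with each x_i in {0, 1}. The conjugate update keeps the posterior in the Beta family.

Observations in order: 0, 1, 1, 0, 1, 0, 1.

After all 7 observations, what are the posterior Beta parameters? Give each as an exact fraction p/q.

alpha=16, beta=27/5

obs 1: x=0 → posterior Beta(12, 17/5)
obs 2: x=1 → posterior Beta(13, 17/5)
obs 3: x=1 → posterior Beta(14, 17/5)
obs 4: x=0 → posterior Beta(14, 22/5)
obs 5: x=1 → posterior Beta(15, 22/5)
obs 6: x=0 → posterior Beta(15, 27/5)
obs 7: x=1 → posterior Beta(16, 27/5)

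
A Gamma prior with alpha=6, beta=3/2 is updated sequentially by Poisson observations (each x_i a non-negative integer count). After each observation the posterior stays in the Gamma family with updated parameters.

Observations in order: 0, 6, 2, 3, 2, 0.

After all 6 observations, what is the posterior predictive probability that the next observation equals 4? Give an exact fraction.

2594586984590148925781250000/19967568900859523802559065713

obs 1: x=0 → posterior Gamma(6, 5/2)
obs 2: x=6 → posterior Gamma(12, 7/2)
obs 3: x=2 → posterior Gamma(14, 9/2)
obs 4: x=3 → posterior Gamma(17, 11/2)
obs 5: x=2 → posterior Gamma(19, 13/2)
obs 6: x=0 → posterior Gamma(19, 15/2)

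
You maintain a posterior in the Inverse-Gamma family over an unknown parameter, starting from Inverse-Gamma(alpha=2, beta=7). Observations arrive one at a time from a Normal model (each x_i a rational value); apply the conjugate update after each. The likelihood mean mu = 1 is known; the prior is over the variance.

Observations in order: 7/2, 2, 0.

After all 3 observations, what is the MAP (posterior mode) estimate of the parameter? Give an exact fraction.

89/36

obs 1: x=7/2 → posterior Inverse-Gamma(5/2, 81/8)
obs 2: x=2 → posterior Inverse-Gamma(3, 85/8)
obs 3: x=0 → posterior Inverse-Gamma(7/2, 89/8)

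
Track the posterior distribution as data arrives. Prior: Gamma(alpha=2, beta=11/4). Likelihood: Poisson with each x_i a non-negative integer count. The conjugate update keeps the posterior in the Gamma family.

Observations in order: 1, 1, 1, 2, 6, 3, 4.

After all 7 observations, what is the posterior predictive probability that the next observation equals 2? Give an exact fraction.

obs 1: x=1 → posterior Gamma(3, 15/4)
obs 2: x=1 → posterior Gamma(4, 19/4)
obs 3: x=1 → posterior Gamma(5, 23/4)
obs 4: x=2 → posterior Gamma(7, 27/4)
obs 5: x=6 → posterior Gamma(13, 31/4)
obs 6: x=3 → posterior Gamma(16, 35/4)
obs 7: x=4 → posterior Gamma(20, 39/4)

222654469738930142315206159969155360/863586854220408743801513785592407849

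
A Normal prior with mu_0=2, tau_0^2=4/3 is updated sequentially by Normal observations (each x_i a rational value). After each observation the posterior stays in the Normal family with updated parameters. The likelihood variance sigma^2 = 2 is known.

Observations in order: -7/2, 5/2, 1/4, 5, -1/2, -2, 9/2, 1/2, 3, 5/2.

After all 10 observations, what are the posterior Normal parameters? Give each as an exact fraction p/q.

obs 1: x=-7/2 → posterior Normal(-1/5, 4/5)
obs 2: x=5/2 → posterior Normal(4/7, 4/7)
obs 3: x=1/4 → posterior Normal(1/2, 4/9)
obs 4: x=5 → posterior Normal(29/22, 4/11)
obs 5: x=-1/2 → posterior Normal(27/26, 4/13)
obs 6: x=-2 → posterior Normal(19/30, 4/15)
obs 7: x=9/2 → posterior Normal(37/34, 4/17)
obs 8: x=1/2 → posterior Normal(39/38, 4/19)
obs 9: x=3 → posterior Normal(17/14, 4/21)
obs 10: x=5/2 → posterior Normal(61/46, 4/23)

mu_0=61/46, tau_0^2=4/23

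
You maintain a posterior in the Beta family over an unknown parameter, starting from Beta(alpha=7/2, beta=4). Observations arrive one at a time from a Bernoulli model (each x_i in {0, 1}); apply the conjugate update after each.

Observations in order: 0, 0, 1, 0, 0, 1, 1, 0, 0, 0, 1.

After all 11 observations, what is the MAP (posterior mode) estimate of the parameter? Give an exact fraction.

obs 1: x=0 → posterior Beta(7/2, 5)
obs 2: x=0 → posterior Beta(7/2, 6)
obs 3: x=1 → posterior Beta(9/2, 6)
obs 4: x=0 → posterior Beta(9/2, 7)
obs 5: x=0 → posterior Beta(9/2, 8)
obs 6: x=1 → posterior Beta(11/2, 8)
obs 7: x=1 → posterior Beta(13/2, 8)
obs 8: x=0 → posterior Beta(13/2, 9)
obs 9: x=0 → posterior Beta(13/2, 10)
obs 10: x=0 → posterior Beta(13/2, 11)
obs 11: x=1 → posterior Beta(15/2, 11)

13/33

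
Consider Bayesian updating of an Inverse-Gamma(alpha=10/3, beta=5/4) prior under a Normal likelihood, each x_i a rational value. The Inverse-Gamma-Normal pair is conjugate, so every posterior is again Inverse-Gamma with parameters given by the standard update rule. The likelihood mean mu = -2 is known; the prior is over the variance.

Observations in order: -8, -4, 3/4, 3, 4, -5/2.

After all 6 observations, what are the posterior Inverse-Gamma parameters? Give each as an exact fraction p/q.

alpha=19/3, beta=1781/32

obs 1: x=-8 → posterior Inverse-Gamma(23/6, 77/4)
obs 2: x=-4 → posterior Inverse-Gamma(13/3, 85/4)
obs 3: x=3/4 → posterior Inverse-Gamma(29/6, 801/32)
obs 4: x=3 → posterior Inverse-Gamma(16/3, 1201/32)
obs 5: x=4 → posterior Inverse-Gamma(35/6, 1777/32)
obs 6: x=-5/2 → posterior Inverse-Gamma(19/3, 1781/32)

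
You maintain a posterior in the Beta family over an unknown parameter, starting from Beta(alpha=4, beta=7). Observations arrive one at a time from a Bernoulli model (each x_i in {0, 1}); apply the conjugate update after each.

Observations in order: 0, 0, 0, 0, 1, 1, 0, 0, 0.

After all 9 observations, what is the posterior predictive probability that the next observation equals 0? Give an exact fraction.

7/10

obs 1: x=0 → posterior Beta(4, 8)
obs 2: x=0 → posterior Beta(4, 9)
obs 3: x=0 → posterior Beta(4, 10)
obs 4: x=0 → posterior Beta(4, 11)
obs 5: x=1 → posterior Beta(5, 11)
obs 6: x=1 → posterior Beta(6, 11)
obs 7: x=0 → posterior Beta(6, 12)
obs 8: x=0 → posterior Beta(6, 13)
obs 9: x=0 → posterior Beta(6, 14)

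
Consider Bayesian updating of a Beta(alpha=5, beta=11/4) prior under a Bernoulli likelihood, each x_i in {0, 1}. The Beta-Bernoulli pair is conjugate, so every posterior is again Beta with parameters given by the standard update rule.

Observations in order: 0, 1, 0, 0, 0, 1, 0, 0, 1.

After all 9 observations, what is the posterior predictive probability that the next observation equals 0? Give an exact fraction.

35/67

obs 1: x=0 → posterior Beta(5, 15/4)
obs 2: x=1 → posterior Beta(6, 15/4)
obs 3: x=0 → posterior Beta(6, 19/4)
obs 4: x=0 → posterior Beta(6, 23/4)
obs 5: x=0 → posterior Beta(6, 27/4)
obs 6: x=1 → posterior Beta(7, 27/4)
obs 7: x=0 → posterior Beta(7, 31/4)
obs 8: x=0 → posterior Beta(7, 35/4)
obs 9: x=1 → posterior Beta(8, 35/4)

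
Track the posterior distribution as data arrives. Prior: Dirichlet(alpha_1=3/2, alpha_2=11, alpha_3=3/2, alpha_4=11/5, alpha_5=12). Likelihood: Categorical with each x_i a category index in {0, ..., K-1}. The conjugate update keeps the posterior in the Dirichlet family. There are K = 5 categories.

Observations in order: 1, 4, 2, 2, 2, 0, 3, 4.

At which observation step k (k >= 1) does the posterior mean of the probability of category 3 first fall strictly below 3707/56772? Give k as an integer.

obs 1: x=1 → posterior Dirichlet(3/2, 12, 3/2, 11/5, 12)
obs 2: x=4 → posterior Dirichlet(3/2, 12, 3/2, 11/5, 13)
obs 3: x=2 → posterior Dirichlet(3/2, 12, 5/2, 11/5, 13)
obs 4: x=2 → posterior Dirichlet(3/2, 12, 7/2, 11/5, 13)
obs 5: x=2 → posterior Dirichlet(3/2, 12, 9/2, 11/5, 13)
obs 6: x=0 → posterior Dirichlet(5/2, 12, 9/2, 11/5, 13)
obs 7: x=3 → posterior Dirichlet(5/2, 12, 9/2, 16/5, 13)
obs 8: x=4 → posterior Dirichlet(5/2, 12, 9/2, 16/5, 14)

k = 6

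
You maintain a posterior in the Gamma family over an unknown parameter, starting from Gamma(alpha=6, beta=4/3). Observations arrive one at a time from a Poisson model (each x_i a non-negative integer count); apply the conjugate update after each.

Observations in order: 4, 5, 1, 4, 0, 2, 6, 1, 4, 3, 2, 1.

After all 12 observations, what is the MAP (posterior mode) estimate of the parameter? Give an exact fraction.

obs 1: x=4 → posterior Gamma(10, 7/3)
obs 2: x=5 → posterior Gamma(15, 10/3)
obs 3: x=1 → posterior Gamma(16, 13/3)
obs 4: x=4 → posterior Gamma(20, 16/3)
obs 5: x=0 → posterior Gamma(20, 19/3)
obs 6: x=2 → posterior Gamma(22, 22/3)
obs 7: x=6 → posterior Gamma(28, 25/3)
obs 8: x=1 → posterior Gamma(29, 28/3)
obs 9: x=4 → posterior Gamma(33, 31/3)
obs 10: x=3 → posterior Gamma(36, 34/3)
obs 11: x=2 → posterior Gamma(38, 37/3)
obs 12: x=1 → posterior Gamma(39, 40/3)

57/20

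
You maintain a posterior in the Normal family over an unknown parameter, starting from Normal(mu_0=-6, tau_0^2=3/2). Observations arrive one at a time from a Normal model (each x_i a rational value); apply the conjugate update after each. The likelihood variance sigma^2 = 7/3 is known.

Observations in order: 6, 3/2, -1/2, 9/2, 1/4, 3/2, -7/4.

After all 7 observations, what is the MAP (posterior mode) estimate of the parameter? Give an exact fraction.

39/154

obs 1: x=6 → posterior Normal(-30/23, 21/23)
obs 2: x=3/2 → posterior Normal(-33/64, 21/32)
obs 3: x=-1/2 → posterior Normal(-21/41, 21/41)
obs 4: x=9/2 → posterior Normal(39/100, 21/50)
obs 5: x=1/4 → posterior Normal(87/236, 21/59)
obs 6: x=3/2 → posterior Normal(141/272, 21/68)
obs 7: x=-7/4 → posterior Normal(39/154, 3/11)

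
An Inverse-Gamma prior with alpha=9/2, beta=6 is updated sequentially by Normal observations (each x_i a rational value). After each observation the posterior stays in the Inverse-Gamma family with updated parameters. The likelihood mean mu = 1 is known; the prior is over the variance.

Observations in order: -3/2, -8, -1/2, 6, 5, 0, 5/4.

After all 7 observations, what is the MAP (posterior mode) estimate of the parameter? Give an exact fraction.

obs 1: x=-3/2 → posterior Inverse-Gamma(5, 73/8)
obs 2: x=-8 → posterior Inverse-Gamma(11/2, 397/8)
obs 3: x=-1/2 → posterior Inverse-Gamma(6, 203/4)
obs 4: x=6 → posterior Inverse-Gamma(13/2, 253/4)
obs 5: x=5 → posterior Inverse-Gamma(7, 285/4)
obs 6: x=0 → posterior Inverse-Gamma(15/2, 287/4)
obs 7: x=5/4 → posterior Inverse-Gamma(8, 2297/32)

2297/288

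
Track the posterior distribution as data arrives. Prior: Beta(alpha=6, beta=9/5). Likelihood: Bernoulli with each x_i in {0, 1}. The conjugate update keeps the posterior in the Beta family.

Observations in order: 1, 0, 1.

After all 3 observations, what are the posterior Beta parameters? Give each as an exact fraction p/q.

obs 1: x=1 → posterior Beta(7, 9/5)
obs 2: x=0 → posterior Beta(7, 14/5)
obs 3: x=1 → posterior Beta(8, 14/5)

alpha=8, beta=14/5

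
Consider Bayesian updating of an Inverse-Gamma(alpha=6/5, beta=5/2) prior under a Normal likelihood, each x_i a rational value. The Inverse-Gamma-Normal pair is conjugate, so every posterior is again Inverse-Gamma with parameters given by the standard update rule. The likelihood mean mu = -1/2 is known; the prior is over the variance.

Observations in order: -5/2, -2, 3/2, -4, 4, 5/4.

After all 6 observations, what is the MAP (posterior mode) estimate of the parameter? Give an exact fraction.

4065/832

obs 1: x=-5/2 → posterior Inverse-Gamma(17/10, 9/2)
obs 2: x=-2 → posterior Inverse-Gamma(11/5, 45/8)
obs 3: x=3/2 → posterior Inverse-Gamma(27/10, 61/8)
obs 4: x=-4 → posterior Inverse-Gamma(16/5, 55/4)
obs 5: x=4 → posterior Inverse-Gamma(37/10, 191/8)
obs 6: x=5/4 → posterior Inverse-Gamma(21/5, 813/32)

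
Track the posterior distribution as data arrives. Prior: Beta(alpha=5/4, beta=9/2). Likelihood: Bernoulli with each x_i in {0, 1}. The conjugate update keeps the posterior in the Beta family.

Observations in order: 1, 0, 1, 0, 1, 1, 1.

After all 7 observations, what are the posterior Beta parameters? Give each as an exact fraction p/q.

obs 1: x=1 → posterior Beta(9/4, 9/2)
obs 2: x=0 → posterior Beta(9/4, 11/2)
obs 3: x=1 → posterior Beta(13/4, 11/2)
obs 4: x=0 → posterior Beta(13/4, 13/2)
obs 5: x=1 → posterior Beta(17/4, 13/2)
obs 6: x=1 → posterior Beta(21/4, 13/2)
obs 7: x=1 → posterior Beta(25/4, 13/2)

alpha=25/4, beta=13/2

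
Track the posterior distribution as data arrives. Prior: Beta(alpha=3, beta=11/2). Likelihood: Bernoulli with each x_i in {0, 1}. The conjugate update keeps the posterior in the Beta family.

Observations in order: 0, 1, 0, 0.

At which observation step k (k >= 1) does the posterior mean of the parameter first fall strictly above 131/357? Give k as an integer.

k = 2

obs 1: x=0 → posterior Beta(3, 13/2)
obs 2: x=1 → posterior Beta(4, 13/2)
obs 3: x=0 → posterior Beta(4, 15/2)
obs 4: x=0 → posterior Beta(4, 17/2)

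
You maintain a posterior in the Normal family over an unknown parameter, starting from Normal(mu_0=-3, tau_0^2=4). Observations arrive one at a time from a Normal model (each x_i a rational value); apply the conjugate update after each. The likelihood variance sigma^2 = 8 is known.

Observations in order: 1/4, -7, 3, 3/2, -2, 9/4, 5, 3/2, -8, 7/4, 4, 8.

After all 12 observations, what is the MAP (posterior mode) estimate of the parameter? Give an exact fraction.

obs 1: x=1/4 → posterior Normal(-23/12, 8/3)
obs 2: x=-7 → posterior Normal(-51/16, 2)
obs 3: x=3 → posterior Normal(-39/20, 8/5)
obs 4: x=3/2 → posterior Normal(-11/8, 4/3)
obs 5: x=-2 → posterior Normal(-41/28, 8/7)
obs 6: x=9/4 → posterior Normal(-1, 1)
obs 7: x=5 → posterior Normal(-1/3, 8/9)
obs 8: x=3/2 → posterior Normal(-3/20, 4/5)
obs 9: x=-8 → posterior Normal(-19/22, 8/11)
obs 10: x=7/4 → posterior Normal(-31/48, 2/3)
obs 11: x=4 → posterior Normal(-15/52, 8/13)
obs 12: x=8 → posterior Normal(17/56, 4/7)

17/56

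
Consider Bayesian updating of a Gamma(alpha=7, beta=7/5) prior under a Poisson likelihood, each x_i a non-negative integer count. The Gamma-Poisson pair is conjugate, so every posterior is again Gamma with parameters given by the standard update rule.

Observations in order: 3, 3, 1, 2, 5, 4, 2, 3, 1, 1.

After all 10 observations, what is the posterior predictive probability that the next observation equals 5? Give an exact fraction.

5675806214448768147366935701920355609539113632651890405936815625/65064265746598053275628359366569069806762011224498541777970528256

obs 1: x=3 → posterior Gamma(10, 12/5)
obs 2: x=3 → posterior Gamma(13, 17/5)
obs 3: x=1 → posterior Gamma(14, 22/5)
obs 4: x=2 → posterior Gamma(16, 27/5)
obs 5: x=5 → posterior Gamma(21, 32/5)
obs 6: x=4 → posterior Gamma(25, 37/5)
obs 7: x=2 → posterior Gamma(27, 42/5)
obs 8: x=3 → posterior Gamma(30, 47/5)
obs 9: x=1 → posterior Gamma(31, 52/5)
obs 10: x=1 → posterior Gamma(32, 57/5)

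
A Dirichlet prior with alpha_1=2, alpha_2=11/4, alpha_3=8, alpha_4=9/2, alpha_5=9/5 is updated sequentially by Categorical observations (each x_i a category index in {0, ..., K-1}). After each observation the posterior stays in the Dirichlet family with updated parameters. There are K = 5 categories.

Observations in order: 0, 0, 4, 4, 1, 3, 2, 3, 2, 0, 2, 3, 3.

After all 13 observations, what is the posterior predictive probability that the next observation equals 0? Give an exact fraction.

100/641

obs 1: x=0 → posterior Dirichlet(3, 11/4, 8, 9/2, 9/5)
obs 2: x=0 → posterior Dirichlet(4, 11/4, 8, 9/2, 9/5)
obs 3: x=4 → posterior Dirichlet(4, 11/4, 8, 9/2, 14/5)
obs 4: x=4 → posterior Dirichlet(4, 11/4, 8, 9/2, 19/5)
obs 5: x=1 → posterior Dirichlet(4, 15/4, 8, 9/2, 19/5)
obs 6: x=3 → posterior Dirichlet(4, 15/4, 8, 11/2, 19/5)
obs 7: x=2 → posterior Dirichlet(4, 15/4, 9, 11/2, 19/5)
obs 8: x=3 → posterior Dirichlet(4, 15/4, 9, 13/2, 19/5)
obs 9: x=2 → posterior Dirichlet(4, 15/4, 10, 13/2, 19/5)
obs 10: x=0 → posterior Dirichlet(5, 15/4, 10, 13/2, 19/5)
obs 11: x=2 → posterior Dirichlet(5, 15/4, 11, 13/2, 19/5)
obs 12: x=3 → posterior Dirichlet(5, 15/4, 11, 15/2, 19/5)
obs 13: x=3 → posterior Dirichlet(5, 15/4, 11, 17/2, 19/5)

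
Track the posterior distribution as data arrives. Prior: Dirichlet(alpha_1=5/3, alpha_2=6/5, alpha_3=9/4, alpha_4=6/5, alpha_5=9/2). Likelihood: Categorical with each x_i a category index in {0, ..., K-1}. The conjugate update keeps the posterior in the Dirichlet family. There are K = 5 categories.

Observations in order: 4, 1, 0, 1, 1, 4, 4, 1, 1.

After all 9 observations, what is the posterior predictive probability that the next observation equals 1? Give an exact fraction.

372/1189

obs 1: x=4 → posterior Dirichlet(5/3, 6/5, 9/4, 6/5, 11/2)
obs 2: x=1 → posterior Dirichlet(5/3, 11/5, 9/4, 6/5, 11/2)
obs 3: x=0 → posterior Dirichlet(8/3, 11/5, 9/4, 6/5, 11/2)
obs 4: x=1 → posterior Dirichlet(8/3, 16/5, 9/4, 6/5, 11/2)
obs 5: x=1 → posterior Dirichlet(8/3, 21/5, 9/4, 6/5, 11/2)
obs 6: x=4 → posterior Dirichlet(8/3, 21/5, 9/4, 6/5, 13/2)
obs 7: x=4 → posterior Dirichlet(8/3, 21/5, 9/4, 6/5, 15/2)
obs 8: x=1 → posterior Dirichlet(8/3, 26/5, 9/4, 6/5, 15/2)
obs 9: x=1 → posterior Dirichlet(8/3, 31/5, 9/4, 6/5, 15/2)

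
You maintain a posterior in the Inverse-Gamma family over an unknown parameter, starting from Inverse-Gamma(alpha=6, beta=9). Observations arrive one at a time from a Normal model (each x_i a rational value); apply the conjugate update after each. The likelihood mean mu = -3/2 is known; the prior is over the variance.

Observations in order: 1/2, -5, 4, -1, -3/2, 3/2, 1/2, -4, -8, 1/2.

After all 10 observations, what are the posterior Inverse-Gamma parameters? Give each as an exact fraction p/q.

obs 1: x=1/2 → posterior Inverse-Gamma(13/2, 11)
obs 2: x=-5 → posterior Inverse-Gamma(7, 137/8)
obs 3: x=4 → posterior Inverse-Gamma(15/2, 129/4)
obs 4: x=-1 → posterior Inverse-Gamma(8, 259/8)
obs 5: x=-3/2 → posterior Inverse-Gamma(17/2, 259/8)
obs 6: x=3/2 → posterior Inverse-Gamma(9, 295/8)
obs 7: x=1/2 → posterior Inverse-Gamma(19/2, 311/8)
obs 8: x=-4 → posterior Inverse-Gamma(10, 42)
obs 9: x=-8 → posterior Inverse-Gamma(21/2, 505/8)
obs 10: x=1/2 → posterior Inverse-Gamma(11, 521/8)

alpha=11, beta=521/8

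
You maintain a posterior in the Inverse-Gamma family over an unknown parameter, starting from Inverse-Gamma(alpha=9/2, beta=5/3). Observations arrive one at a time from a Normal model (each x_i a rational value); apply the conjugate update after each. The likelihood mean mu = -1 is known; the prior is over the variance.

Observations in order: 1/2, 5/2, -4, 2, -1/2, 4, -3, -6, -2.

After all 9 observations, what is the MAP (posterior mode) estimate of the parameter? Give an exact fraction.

obs 1: x=1/2 → posterior Inverse-Gamma(5, 67/24)
obs 2: x=5/2 → posterior Inverse-Gamma(11/2, 107/12)
obs 3: x=-4 → posterior Inverse-Gamma(6, 161/12)
obs 4: x=2 → posterior Inverse-Gamma(13/2, 215/12)
obs 5: x=-1/2 → posterior Inverse-Gamma(7, 433/24)
obs 6: x=4 → posterior Inverse-Gamma(15/2, 733/24)
obs 7: x=-3 → posterior Inverse-Gamma(8, 781/24)
obs 8: x=-6 → posterior Inverse-Gamma(17/2, 1081/24)
obs 9: x=-2 → posterior Inverse-Gamma(9, 1093/24)

1093/240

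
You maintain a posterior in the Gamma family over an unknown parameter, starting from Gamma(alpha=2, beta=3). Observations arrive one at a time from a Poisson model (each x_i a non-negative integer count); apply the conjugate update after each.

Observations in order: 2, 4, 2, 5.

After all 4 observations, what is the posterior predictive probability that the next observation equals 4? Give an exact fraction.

3631884555106395/36028797018963968

obs 1: x=2 → posterior Gamma(4, 4)
obs 2: x=4 → posterior Gamma(8, 5)
obs 3: x=2 → posterior Gamma(10, 6)
obs 4: x=5 → posterior Gamma(15, 7)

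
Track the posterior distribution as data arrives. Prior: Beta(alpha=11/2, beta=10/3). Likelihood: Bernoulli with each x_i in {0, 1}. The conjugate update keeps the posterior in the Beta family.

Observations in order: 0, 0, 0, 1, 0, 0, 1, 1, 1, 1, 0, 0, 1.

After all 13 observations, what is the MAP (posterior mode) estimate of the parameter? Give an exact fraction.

obs 1: x=0 → posterior Beta(11/2, 13/3)
obs 2: x=0 → posterior Beta(11/2, 16/3)
obs 3: x=0 → posterior Beta(11/2, 19/3)
obs 4: x=1 → posterior Beta(13/2, 19/3)
obs 5: x=0 → posterior Beta(13/2, 22/3)
obs 6: x=0 → posterior Beta(13/2, 25/3)
obs 7: x=1 → posterior Beta(15/2, 25/3)
obs 8: x=1 → posterior Beta(17/2, 25/3)
obs 9: x=1 → posterior Beta(19/2, 25/3)
obs 10: x=1 → posterior Beta(21/2, 25/3)
obs 11: x=0 → posterior Beta(21/2, 28/3)
obs 12: x=0 → posterior Beta(21/2, 31/3)
obs 13: x=1 → posterior Beta(23/2, 31/3)

9/17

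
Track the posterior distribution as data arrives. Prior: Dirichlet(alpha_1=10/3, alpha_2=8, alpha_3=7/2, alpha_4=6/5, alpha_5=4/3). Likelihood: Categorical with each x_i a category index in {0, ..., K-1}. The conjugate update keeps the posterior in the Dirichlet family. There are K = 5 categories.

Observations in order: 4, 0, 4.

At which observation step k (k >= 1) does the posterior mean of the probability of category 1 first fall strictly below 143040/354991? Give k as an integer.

k = 3

obs 1: x=4 → posterior Dirichlet(10/3, 8, 7/2, 6/5, 7/3)
obs 2: x=0 → posterior Dirichlet(13/3, 8, 7/2, 6/5, 7/3)
obs 3: x=4 → posterior Dirichlet(13/3, 8, 7/2, 6/5, 10/3)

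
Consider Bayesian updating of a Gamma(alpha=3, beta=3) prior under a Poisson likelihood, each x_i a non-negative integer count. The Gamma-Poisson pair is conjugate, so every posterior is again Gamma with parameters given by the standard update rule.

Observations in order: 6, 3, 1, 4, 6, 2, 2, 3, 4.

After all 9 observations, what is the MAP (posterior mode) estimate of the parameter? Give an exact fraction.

11/4

obs 1: x=6 → posterior Gamma(9, 4)
obs 2: x=3 → posterior Gamma(12, 5)
obs 3: x=1 → posterior Gamma(13, 6)
obs 4: x=4 → posterior Gamma(17, 7)
obs 5: x=6 → posterior Gamma(23, 8)
obs 6: x=2 → posterior Gamma(25, 9)
obs 7: x=2 → posterior Gamma(27, 10)
obs 8: x=3 → posterior Gamma(30, 11)
obs 9: x=4 → posterior Gamma(34, 12)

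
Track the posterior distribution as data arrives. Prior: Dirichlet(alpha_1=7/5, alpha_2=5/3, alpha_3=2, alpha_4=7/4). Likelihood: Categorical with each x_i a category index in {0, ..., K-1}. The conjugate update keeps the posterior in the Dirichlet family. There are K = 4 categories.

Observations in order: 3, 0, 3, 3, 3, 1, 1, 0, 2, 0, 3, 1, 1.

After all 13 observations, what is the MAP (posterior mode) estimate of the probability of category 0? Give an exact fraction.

obs 1: x=3 → posterior Dirichlet(7/5, 5/3, 2, 11/4)
obs 2: x=0 → posterior Dirichlet(12/5, 5/3, 2, 11/4)
obs 3: x=3 → posterior Dirichlet(12/5, 5/3, 2, 15/4)
obs 4: x=3 → posterior Dirichlet(12/5, 5/3, 2, 19/4)
obs 5: x=3 → posterior Dirichlet(12/5, 5/3, 2, 23/4)
obs 6: x=1 → posterior Dirichlet(12/5, 8/3, 2, 23/4)
obs 7: x=1 → posterior Dirichlet(12/5, 11/3, 2, 23/4)
obs 8: x=0 → posterior Dirichlet(17/5, 11/3, 2, 23/4)
obs 9: x=2 → posterior Dirichlet(17/5, 11/3, 3, 23/4)
obs 10: x=0 → posterior Dirichlet(22/5, 11/3, 3, 23/4)
obs 11: x=3 → posterior Dirichlet(22/5, 11/3, 3, 27/4)
obs 12: x=1 → posterior Dirichlet(22/5, 14/3, 3, 27/4)
obs 13: x=1 → posterior Dirichlet(22/5, 17/3, 3, 27/4)

204/949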